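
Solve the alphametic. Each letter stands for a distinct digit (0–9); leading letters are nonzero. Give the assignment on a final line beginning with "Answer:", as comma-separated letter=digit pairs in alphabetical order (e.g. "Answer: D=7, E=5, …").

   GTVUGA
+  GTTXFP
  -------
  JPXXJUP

Step 1. [J] the sum has 7 digits but both addends have 6; that extra leading digit J is the final carry, namely 1. So J=1.
Step 2. [col 1: A + P ≡ P (mod 10)] column 1 reads A+P+carry(0)=P with nothing yet; with digits 1 already taken and all letters distinct, the only value for A is 0. So A=0.
Step 3. [col 1: A + P ≡ P (mod 10)] P=8 is one option consistent with column 1 (A + P ≡ P (mod 10), carry-in 0) — take it. So P=8.
Step 4. [col 2: G + F ≡ U (mod 10)] column 2 (G + F ≡ U (mod 10), carry-in 0) doesn't pin F yet; pick F=5 and continue. So F=5.
Step 5. [col 2: G + F ≡ U (mod 10)] G=9 is one option consistent with column 2 (G + F ≡ U (mod 10), carry-in 0) — take it ⇒ G=9.
Step 6. [col 2: G + F ≡ U (mod 10)] from column 2 (G=9, F=5, carry-in 0, digits 0,1,5,8,9 already taken and all letters distinct): U must equal 4 ⇒ U=4.
Step 7. [col 3: U + X ≡ J (mod 10)] column 3 reads U+X+carry(1)=J with U=4, J=1; with digits 0,1,4,5,8,9 already taken and all letters distinct, the only value for X is 6. So X=6.
Step 8. [col 4: V + T ≡ X (mod 10)] several values work for T in column 4 (V + T ≡ X (mod 10), carry-in 1); try T=3 ⇒ T=3.
Step 9. [col 4: V + T ≡ X (mod 10)] in column 4 we have V+T≡X with carry-in 1; given T=3, X=6 and digits 0,1,3,4,5,6,8,9 already taken and all letters distinct, that pins V to 2, so V=2.

Answer: A=0, F=5, G=9, J=1, P=8, T=3, U=4, V=2, X=6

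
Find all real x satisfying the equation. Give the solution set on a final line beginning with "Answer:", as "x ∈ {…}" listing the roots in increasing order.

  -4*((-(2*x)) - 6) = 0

Step 1. [-4*((-(2*x)) - 6) = 0] LHS = -4·(…); ÷-4 both sides. So div: (-(2*x)) - 6 = 0.
Step 2. [(-(2*x)) - 6 = 0] the outer -6 inverts by adding 6. So sub: -(2*x) = 6.
Step 3. [-(2*x) = 6] LHS negated; negate both sides. So neg: 2*x = -6.
Step 4. [2*x = -6] LHS = 2·(…); ÷2 both sides. So div: x = -3.

Answer: x ∈ {-3}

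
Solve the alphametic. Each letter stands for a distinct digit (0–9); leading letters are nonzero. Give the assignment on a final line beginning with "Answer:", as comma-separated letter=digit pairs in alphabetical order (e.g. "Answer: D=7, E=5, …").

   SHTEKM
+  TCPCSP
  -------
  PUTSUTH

Step 1. [col 1: M + P ≡ H (mod 10)] M=2 is one option consistent with column 1 (M + P ≡ H (mod 10), carry-in 0) — take it ⇒ M=2.
Step 2. [col 1: M + P ≡ H (mod 10)] no forcing yet in column 1 (carry-in 0); P=1 is free and consistent — try it ⇒ P=1.
Step 3. [col 1: M + P ≡ H (mod 10)] in column 1 we have M+P≡H with carry-in 0; given M=2, P=1 and digits 1,2 already taken and all letters distinct, that pins H to 3. So H=3.
Step 4. [col 2: K + S ≡ T (mod 10)] S=8 is one option consistent with column 2 (K + S ≡ T (mod 10), carry-in 0) — take it ⇒ S=8.
Step 5. [col 2: K + S ≡ T (mod 10)] K=9 is one option consistent with column 2 (K + S ≡ T (mod 10), carry-in 0) — take it ⇒ K=9.
Step 6. [col 2: K + S ≡ T (mod 10)] column 2 reads K+S+carry(0)=T with K=9, S=8; with digits 1,2,3,8,9 already taken and all letters distinct, the only value for T is 7, so T=7.
Step 7. [col 3: E + C ≡ U (mod 10)] column 3 (E + C ≡ U (mod 10), carry-in 1) doesn't pin E yet; pick E=0 and continue ⇒ E=0.
Step 8. [col 3: E + C ≡ U (mod 10)] no forcing yet in column 3 (carry-in 1); U=5 is free and consistent — try it, so U=5.
Step 9. [col 3: E + C ≡ U (mod 10)] from column 3 (E=0, U=5, carry-in 1, digits 0,1,2,3,5,7,8,9 already taken and all letters distinct): C must equal 4 ⇒ C=4.

Answer: C=4, E=0, H=3, K=9, M=2, P=1, S=8, T=7, U=5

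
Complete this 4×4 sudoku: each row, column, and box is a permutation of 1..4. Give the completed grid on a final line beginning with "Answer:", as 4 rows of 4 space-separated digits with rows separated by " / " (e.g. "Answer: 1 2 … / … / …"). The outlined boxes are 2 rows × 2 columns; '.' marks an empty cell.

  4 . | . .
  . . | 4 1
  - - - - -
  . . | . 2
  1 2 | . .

Step 1. [r3c1∈{3}] r3c1 has the single candidate 3 ⇒ r3c1=3.
Step 2. [r1c4∈{3}] nothing but 3 survives at r1c4. So r1c4=3.
Step 3. [r3c3∈{1}] r3c3 is down to just 1. So r3c3=1.
Step 4. [r1c2∈{1}] r1c2 is down to just 1 ⇒ r1c2=1.
Step 5. [r1c3∈{2}] only 2 remains possible at r1c3, so r1c3=2.
Step 6. [r3c2∈{4}] nothing but 4 survives at r3c2. So r3c2=4.
Step 7. [r2c1∈{2}] r2c1 is down to just 2, so r2c1=2.
Step 8. [r4c3∈{3}] r4c3's peers cover all but 3 ⇒ r4c3=3.
Step 9. [r4c4∈{4}] r4c4 is down to just 4 ⇒ r4c4=4.
Step 10. [r2c2∈{3}] r2c2's peers cover all but 3, so r2c2=3.

Answer: 4 1 2 3 / 2 3 4 1 / 3 4 1 2 / 1 2 3 4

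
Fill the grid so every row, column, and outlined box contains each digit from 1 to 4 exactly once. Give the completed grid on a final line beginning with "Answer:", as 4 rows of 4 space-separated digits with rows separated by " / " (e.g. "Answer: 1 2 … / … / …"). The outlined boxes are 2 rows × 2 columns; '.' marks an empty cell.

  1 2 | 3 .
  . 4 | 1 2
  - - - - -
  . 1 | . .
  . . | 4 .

Step 1. [r4c2∈{3}] r4c2 has the single candidate 3 ⇒ r4c2=3.
Step 2. [r4c1∈{2}] r4c1's peers cover all but 2 ⇒ r4c1=2.
Step 3. [r3c1∈{4}] nothing but 4 survives at r3c1. So r3c1=4.
Step 4. [r2c1∈{3}] r2c1 is down to just 3. So r2c1=3.
Step 5. [r3c3∈{2}] r3c3 is down to just 2, so r3c3=2.
Step 6. [r3c4∈{3}] only 3 remains possible at r3c4 ⇒ r3c4=3.
Step 7. [r1c4∈{4}] r1c4's peers cover all but 4 ⇒ r1c4=4.
Step 8. [r4c4∈{1}] r4c4 has the single candidate 1, so r4c4=1.

Answer: 1 2 3 4 / 3 4 1 2 / 4 1 2 3 / 2 3 4 1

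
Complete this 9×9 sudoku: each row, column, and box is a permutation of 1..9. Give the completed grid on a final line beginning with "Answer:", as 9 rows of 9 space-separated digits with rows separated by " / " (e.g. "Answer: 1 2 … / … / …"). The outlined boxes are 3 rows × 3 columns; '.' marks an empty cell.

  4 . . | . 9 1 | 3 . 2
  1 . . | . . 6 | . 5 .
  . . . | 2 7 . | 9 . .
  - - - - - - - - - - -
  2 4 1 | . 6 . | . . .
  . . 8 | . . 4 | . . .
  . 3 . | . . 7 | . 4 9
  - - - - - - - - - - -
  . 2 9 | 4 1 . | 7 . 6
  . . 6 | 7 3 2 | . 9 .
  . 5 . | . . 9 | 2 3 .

Step 1. [r7c8∈{8}] only 8 remains possible at r7c8. So r7c8=8.
Step 2. [r6c3∈{5}] nothing but 5 survives at r6c3. So r6c3=5.
Step 3. [r3c9∈{1,4,8}] row 3 places 4 nowhere but r3c9. So r3c9=4.
Step 4. [r5c5∈{2,5}] 5 has one home in col 5: r5c5 ⇒ r5c5=5.
Step 5. [r2c7∈{8}] only 8 remains possible at r2c7 ⇒ r2c7=8.
Step 6. [r4c9∈{3,5,7,8}] col 9 places 8 nowhere but r4c9, so r4c9=8.
Step 7. [r1c3∈{7}] r1c3's peers cover all but 7 ⇒ r1c3=7.
Step 8. [r3c6∈{3,5,8}] col 6 places 8 nowhere but r3c6, so r3c6=8.
Step 9. [r5c2∈{6,7,9}] in col 2, 7 fits only at r5c2 ⇒ r5c2=7.
Step 10. [r8c2∈{1,8}] in col 2, 1 fits only at r8c2, so r8c2=1.
Step 11. [r3c2∈{6}] r3c2 is down to just 6 ⇒ r3c2=6.
Step 12. [r9c5∈{8}] nothing but 8 survives at r9c5, so r9c5=8.
Step 13. [r2c4∈{3}] r2c4 is down to just 3 ⇒ r2c4=3.
Step 14. [r6c1∈{6}] r6c1 has the single candidate 6, so r6c1=6.
Step 15. [r6c7∈{1}] r6c7's peers cover all but 1, so r6c7=1.
Step 16. [r4c4∈{9}] r4c4's peers cover all but 9 ⇒ r4c4=9.
Step 17. [r4c7∈{5}] r4c7 is down to just 5. So r4c7=5.
Step 18. [r1c8∈{6}] nothing but 6 survives at r1c8, so r1c8=6.
Step 19. [r7c1∈{3}] nothing but 3 survives at r7c1. So r7c1=3.
Step 20. [r3c8∈{1}] r3c8 is down to just 1. So r3c8=1.
Step 21. [r5c4∈{1}] r5c4's peers cover all but 1, so r5c4=1.
Step 22. [r6c5∈{2}] r6c5 has the single candidate 2 ⇒ r6c5=2.
Step 23. [r5c9∈{3}] nothing but 3 survives at r5c9, so r5c9=3.
Step 24. [r5c1∈{9}] r5c1 is down to just 9. So r5c1=9.
Step 25. [r6c4∈{8}] r6c4's peers cover all but 8 ⇒ r6c4=8.
Step 26. [r7c6∈{5}] r7c6 is down to just 5 ⇒ r7c6=5.
Step 27. [r1c2∈{8}] r1c2 is down to just 8, so r1c2=8.
Step 28. [r3c1∈{5}] r3c1 is down to just 5. So r3c1=5.
Step 29. [r9c4∈{6}] only 6 remains possible at r9c4, so r9c4=6.
Step 30. [r4c6∈{3}] r4c6's peers cover all but 3 ⇒ r4c6=3.
Step 31. [r3c3∈{3}] only 3 remains possible at r3c3, so r3c3=3.
Step 32. [r4c8∈{7}] r4c8's peers cover all but 7. So r4c8=7.
Step 33. [r5c8∈{2}] r5c8 is down to just 2 ⇒ r5c8=2.
Step 34. [r1c4∈{5}] r1c4 has the single candidate 5. So r1c4=5.
Step 35. [r2c3∈{2}] r2c3's peers cover all but 2, so r2c3=2.
Step 36. [r9c3∈{4}] only 4 remains possible at r9c3. So r9c3=4.
Step 37. [r8c9∈{5}] only 5 remains possible at r8c9. So r8c9=5.
Step 38. [r2c5∈{4}] r2c5 is down to just 4, so r2c5=4.
Step 39. [r2c2∈{9}] r2c2's peers cover all but 9 ⇒ r2c2=9.
Step 40. [r9c9∈{1}] only 1 remains possible at r9c9. So r9c9=1.
Step 41. [r8c7∈{4}] r8c7 is down to just 4, so r8c7=4.
Step 42. [r8c1∈{8}] r8c1's peers cover all but 8, so r8c1=8.
Step 43. [r9c1∈{7}] nothing but 7 survives at r9c1 ⇒ r9c1=7.
Step 44. [r2c9∈{7}] only 7 remains possible at r2c9 ⇒ r2c9=7.
Step 45. [r5c7∈{6}] r5c7 is down to just 6 ⇒ r5c7=6.

Answer: 4 8 7 5 9 1 3 6 2 / 1 9 2 3 4 6 8 5 7 / 5 6 3 2 7 8 9 1 4 / 2 4 1 9 6 3 5 7 8 / 9 7 8 1 5 4 6 2 3 / 6 3 5 8 2 7 1 4 9 / 3 2 9 4 1 5 7 8 6 / 8 1 6 7 3 2 4 9 5 / 7 5 4 6 8 9 2 3 1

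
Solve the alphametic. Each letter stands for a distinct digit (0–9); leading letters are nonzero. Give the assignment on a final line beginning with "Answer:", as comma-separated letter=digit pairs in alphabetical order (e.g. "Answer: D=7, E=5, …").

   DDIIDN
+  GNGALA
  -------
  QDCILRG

Step 1. [col 1: N + A ≡ G (mod 10)] several values work for A in column 1 (N + A ≡ G (mod 10), carry-in 0); try A=5 ⇒ A=5.
Step 2. [col 1: N + A ≡ G (mod 10)] column 1 (N + A ≡ G (mod 10), carry-in 0) doesn't pin N yet; pick N=4 and continue, so N=4.
Step 3. [col 1: N + A ≡ G (mod 10)] in column 1 we have N+A≡G with carry-in 0; given N=4, A=5 and digits 4,5 already taken and all letters distinct, that pins G to 9, so G=9.
Step 4. [col 2: D + L ≡ R (mod 10)] R=0 is one option consistent with column 2 (D + L ≡ R (mod 10), carry-in 0) — take it. So R=0.
Step 5. [Q] the sum has 7 digits but both addends have 6; that extra leading digit Q is the final carry, namely 1 ⇒ Q=1.
Step 6. [col 2: D + L ≡ R (mod 10)] no forcing yet in column 2 (carry-in 0); D=8 is free and consistent — try it, so D=8.
Step 7. [col 2: D + L ≡ R (mod 10)] in column 2 we have D+L≡R with carry-in 0; given D=8, R=0 and digits 0,1,4,5,8,9 already taken and all letters distinct, that pins L to 2, so L=2.
Step 8. [col 3: I + A ≡ L (mod 10)] from column 3 (A=5, L=2, carry-in 1, digits 0,1,2,4,5,8,9 already taken and all letters distinct): I must equal 6 ⇒ I=6.
Step 9. [col 5: D + N ≡ C (mod 10)] from column 5 (D=8, N=4, carry-in 1, digits 0,1,2,4,5,6,8,9 already taken and all letters distinct): C must equal 3. So C=3.

Answer: A=5, C=3, D=8, G=9, I=6, L=2, N=4, Q=1, R=0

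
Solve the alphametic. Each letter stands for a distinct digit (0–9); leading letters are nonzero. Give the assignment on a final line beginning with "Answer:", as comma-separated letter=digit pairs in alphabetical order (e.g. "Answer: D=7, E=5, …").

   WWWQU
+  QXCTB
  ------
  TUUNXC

Step 1. [col 1: U + B ≡ C (mod 10)] C=5 is one option consistent with column 1 (U + B ≡ C (mod 10), carry-in 0) — take it ⇒ C=5.
Step 2. [col 1: U + B ≡ C (mod 10)] U=2 is one option consistent with column 1 (U + B ≡ C (mod 10), carry-in 0) — take it ⇒ U=2.
Step 3. [T] the sum has 6 digits but both addends have 5; that extra leading digit T is the final carry, namely 1. So T=1.
Step 4. [col 1: U + B ≡ C (mod 10)] column 1: given U=2, C=5, carry-in 0, and digits 1,2,5 already taken and all letters distinct, U+B≡C (mod 10) forces B=3. So B=3.
Step 5. [col 2: Q + T ≡ X (mod 10)] several values work for X in column 2 (Q + T ≡ X (mod 10), carry-in 0); try X=8 ⇒ X=8.
Step 6. [col 2: Q + T ≡ X (mod 10)] column 2: given T=1, X=8, carry-in 0, and digits 1,2,3,5,8 already taken and all letters distinct, Q+T≡X (mod 10) forces Q=7 ⇒ Q=7.
Step 7. [col 3: W + C ≡ N (mod 10)] W=4 is one option consistent with column 3 (W + C ≡ N (mod 10), carry-in 0) — take it. So W=4.
Step 8. [col 3: W + C ≡ N (mod 10)] from column 3 (W=4, C=5, carry-in 0, digits 1,2,3,4,5,7,8 already taken and all letters distinct): N must equal 9, so N=9.

Answer: B=3, C=5, N=9, Q=7, T=1, U=2, W=4, X=8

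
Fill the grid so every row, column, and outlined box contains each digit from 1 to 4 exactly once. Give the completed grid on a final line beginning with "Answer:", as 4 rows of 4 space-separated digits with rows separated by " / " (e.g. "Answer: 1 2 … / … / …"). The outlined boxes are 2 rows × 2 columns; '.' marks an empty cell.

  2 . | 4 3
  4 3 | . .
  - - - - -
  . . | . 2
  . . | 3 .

Step 1. [r3c3∈{1}] r3c3 is down to just 1 ⇒ r3c3=1.
Step 2. [r4c2∈{1,2,4}] across row 4, 2 lands solely at r4c2, so r4c2=2.
Step 3. [r4c4∈{4}] only 4 remains possible at r4c4, so r4c4=4.
Step 4. [r2c4∈{1}] nothing but 1 survives at r2c4. So r2c4=1.
Step 5. [r3c2∈{4}] r3c2 is down to just 4. So r3c2=4.
Step 6. [r4c1∈{1}] r4c1 is down to just 1, so r4c1=1.
Step 7. [r1c2∈{1}] only 1 remains possible at r1c2, so r1c2=1.
Step 8. [r2c3∈{2}] only 2 remains possible at r2c3 ⇒ r2c3=2.
Step 9. [r3c1∈{3}] r3c1 is down to just 3, so r3c1=3.

Answer: 2 1 4 3 / 4 3 2 1 / 3 4 1 2 / 1 2 3 4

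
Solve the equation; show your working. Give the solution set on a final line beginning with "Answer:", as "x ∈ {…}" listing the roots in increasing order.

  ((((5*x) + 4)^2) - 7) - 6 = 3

Step 1. [((((5*x) + 4)^2) - 7) - 6 = 3] -6 is outermost — add 6 both sides. So sub: (((5*x) + 4)^2) - 7 = 9.
Step 2. [(((5*x) + 4)^2) - 7 = 9] peel the -7: add 7 from each side ⇒ sub: ((5*x) + 4)^2 = 16.
Step 3. [((5*x) + 4)^2 = 16] 16 ≥ 0, LHS is (·)² — take ±√, so sqrt: (5*x) + 4 = 4 or -4.
Step 4. [(5*x) + 4 = 4 or -4] the outer +4 inverts by subtracting 4, so sub: 5*x = 0 or -8.
Step 5. [5*x = 0 or -8] leading coefficient 5: divide by 5 ⇒ div: x = 0 or -8/5.

Answer: x ∈ {-8/5, 0}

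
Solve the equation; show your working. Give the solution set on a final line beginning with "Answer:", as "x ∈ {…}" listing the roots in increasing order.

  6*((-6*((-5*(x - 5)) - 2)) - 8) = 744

Step 1. [6*((-6*((-5*(x - 5)) - 2)) - 8) = 744] 6·(inner) — divide through by 6, so div: (-6*((-5*(x - 5)) - 2)) - 8 = 124.
Step 2. [(-6*((-5*(x - 5)) - 2)) - 8 = 124] add 8: x sits inside (… - 8). So sub: -6*((-5*(x - 5)) - 2) = 132.
Step 3. [-6*((-5*(x - 5)) - 2) = 132] LHS = -6·(…); ÷-6 both sides. So div: (-5*(x - 5)) - 2 = -22.
Step 4. [(-5*(x - 5)) - 2 = -22] add 2: x sits inside (… - 2), so sub: -5*(x - 5) = -20.
Step 5. [-5*(x - 5) = -20] -5·(inner) — divide through by -5 ⇒ div: x - 5 = 4.
Step 6. [x - 5 = 4] add 5: x sits inside (… - 5), so sub: x = 9.

Answer: x ∈ {9}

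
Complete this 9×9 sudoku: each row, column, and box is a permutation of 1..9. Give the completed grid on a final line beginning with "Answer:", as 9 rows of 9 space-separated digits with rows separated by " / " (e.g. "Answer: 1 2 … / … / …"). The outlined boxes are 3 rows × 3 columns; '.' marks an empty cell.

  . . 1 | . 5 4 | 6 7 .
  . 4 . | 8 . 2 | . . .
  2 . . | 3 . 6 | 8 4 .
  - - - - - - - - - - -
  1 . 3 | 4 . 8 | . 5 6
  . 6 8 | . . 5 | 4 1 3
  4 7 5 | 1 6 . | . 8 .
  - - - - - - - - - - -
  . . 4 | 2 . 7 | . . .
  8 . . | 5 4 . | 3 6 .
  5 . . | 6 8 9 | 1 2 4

Step 1. [r5c1∈{9}] only 9 remains possible at r5c1. So r5c1=9.
Step 2. [r7c8∈{9}] r7c8's peers cover all but 9. So r7c8=9.
Step 3. [r4c5∈{2,7,9}] across box 5, 9 lands solely at r4c5. So r4c5=9.
Step 4. [r2c1∈{3,6,7}] in col 1, 7 fits only at r2c1, so r2c1=7.
Step 5. [r3c3∈{9}] r3c3 is down to just 9. So r3c3=9.
Step 6. [r7c5∈{1,3}] in col 5, 3 fits only at r7c5, so r7c5=3.
Step 7. [r4c2∈{2}] r4c2 has the single candidate 2 ⇒ r4c2=2.
Step 8. [r6c7∈{2,9}] r6c7 is the only open cell in col 7 admitting 2. So r6c7=2.
Step 9. [r2c7∈{5,9}] col 7 places 9 nowhere but r2c7 ⇒ r2c7=9.
Step 10. [r2c9∈{1,5}] in row 2, 5 fits only at r2c9. So r2c9=5.
Step 11. [r3c5∈{1,7}] 7 has one home in row 3: r3c5, so r3c5=7.
Step 12. [r8c6∈{1}] r8c6 is down to just 1 ⇒ r8c6=1.
Step 13. [r8c9∈{7}] r8c9's peers cover all but 7, so r8c9=7.
Step 14. [r9c2∈{3}] r9c2 is down to just 3. So r9c2=3.
Step 15. [r7c9∈{8}] r7c9 has the single candidate 8 ⇒ r7c9=8.
Step 16. [r2c3∈{6}] nothing but 6 survives at r2c3. So r2c3=6.
Step 17. [r6c6∈{3}] nothing but 3 survives at r6c6, so r6c6=3.
Step 18. [r7c2∈{1}] r7c2 has the single candidate 1. So r7c2=1.
Step 19. [r8c3∈{2}] r8c3's peers cover all but 2, so r8c3=2.
Step 20. [r9c3∈{7}] nothing but 7 survives at r9c3 ⇒ r9c3=7.
Step 21. [r3c2∈{5}] r3c2's peers cover all but 5. So r3c2=5.
Step 22. [r2c5∈{1}] only 1 remains possible at r2c5 ⇒ r2c5=1.
Step 23. [r1c4∈{9}] nothing but 9 survives at r1c4 ⇒ r1c4=9.
Step 24. [r6c9∈{9}] r6c9's peers cover all but 9. So r6c9=9.
Step 25. [r2c8∈{3}] r2c8 is down to just 3 ⇒ r2c8=3.
Step 26. [r5c4∈{7}] r5c4 is down to just 7 ⇒ r5c4=7.
Step 27. [r1c1∈{3}] r1c1's peers cover all but 3 ⇒ r1c1=3.
Step 28. [r3c9∈{1}] only 1 remains possible at r3c9, so r3c9=1.
Step 29. [r7c1∈{6}] only 6 remains possible at r7c1 ⇒ r7c1=6.
Step 30. [r5c5∈{2}] r5c5 has the single candidate 2, so r5c5=2.
Step 31. [r7c7∈{5}] r7c7's peers cover all but 5 ⇒ r7c7=5.
Step 32. [r8c2∈{9}] r8c2's peers cover all but 9. So r8c2=9.
Step 33. [r1c2∈{8}] r1c2 is down to just 8 ⇒ r1c2=8.
Step 34. [r4c7∈{7}] r4c7 has the single candidate 7 ⇒ r4c7=7.
Step 35. [r1c9∈{2}] r1c9 has the single candidate 2, so r1c9=2.

Answer: 3 8 1 9 5 4 6 7 2 / 7 4 6 8 1 2 9 3 5 / 2 5 9 3 7 6 8 4 1 / 1 2 3 4 9 8 7 5 6 / 9 6 8 7 2 5 4 1 3 / 4 7 5 1 6 3 2 8 9 / 6 1 4 2 3 7 5 9 8 / 8 9 2 5 4 1 3 6 7 / 5 3 7 6 8 9 1 2 4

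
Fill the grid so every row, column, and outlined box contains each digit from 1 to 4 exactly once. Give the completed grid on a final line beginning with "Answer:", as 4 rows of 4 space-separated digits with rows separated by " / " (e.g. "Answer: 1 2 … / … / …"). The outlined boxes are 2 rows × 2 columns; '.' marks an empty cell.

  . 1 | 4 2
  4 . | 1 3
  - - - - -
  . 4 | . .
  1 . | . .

Step 1. [r4c2∈{2,3}] col 2 places 3 nowhere but r4c2, so r4c2=3.
Step 2. [r3c3∈{2,3}] row 3 places 3 nowhere but r3c3 ⇒ r3c3=3.
Step 3. [r4c4∈{4}] r4c4 has the single candidate 4. So r4c4=4.
Step 4. [r3c1∈{2}] r3c1 is down to just 2 ⇒ r3c1=2.
Step 5. [r4c3∈{2}] r4c3 is down to just 2, so r4c3=2.
Step 6. [r2c2∈{2}] r2c2's peers cover all but 2 ⇒ r2c2=2.
Step 7. [r3c4∈{1}] nothing but 1 survives at r3c4, so r3c4=1.
Step 8. [r1c1∈{3}] r1c1 has the single candidate 3, so r1c1=3.

Answer: 3 1 4 2 / 4 2 1 3 / 2 4 3 1 / 1 3 2 4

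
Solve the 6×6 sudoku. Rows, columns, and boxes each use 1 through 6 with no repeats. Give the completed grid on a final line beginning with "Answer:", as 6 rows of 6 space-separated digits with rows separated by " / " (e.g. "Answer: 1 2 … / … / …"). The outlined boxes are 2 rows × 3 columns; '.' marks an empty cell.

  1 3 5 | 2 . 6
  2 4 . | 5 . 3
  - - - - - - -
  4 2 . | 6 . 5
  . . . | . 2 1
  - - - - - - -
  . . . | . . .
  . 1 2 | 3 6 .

Step 1. [r5c3∈{3,4,6}] 4 has one home in col 3: r5c3 ⇒ r5c3=4.
Step 2. [r5c1∈{3,5,6}] 3 has one home in row 5: r5c1. So r5c1=3.
Step 3. [r4c1∈{5,6}] in col 1, 6 fits only at r4c1. So r4c1=6.
Step 4. [r5c5∈{1,5}] col 5 places 5 nowhere but r5c5. So r5c5=5.
Step 5. [r4c3∈{3}] only 3 remains possible at r4c3 ⇒ r4c3=3.
Step 6. [r5c2∈{6}] r5c2's peers cover all but 6. So r5c2=6.
Step 7. [r1c5∈{4}] nothing but 4 survives at r1c5. So r1c5=4.
Step 8. [r6c6∈{4}] r6c6's peers cover all but 4, so r6c6=4.
Step 9. [r5c4∈{1}] r5c4 is down to just 1. So r5c4=1.
Step 10. [r3c3∈{1}] nothing but 1 survives at r3c3, so r3c3=1.
Step 11. [r4c2∈{5}] only 5 remains possible at r4c2 ⇒ r4c2=5.
Step 12. [r2c3∈{6}] r2c3's peers cover all but 6. So r2c3=6.
Step 13. [r4c4∈{4}] only 4 remains possible at r4c4, so r4c4=4.
Step 14. [r3c5∈{3}] r3c5 has the single candidate 3. So r3c5=3.
Step 15. [r6c1∈{5}] only 5 remains possible at r6c1 ⇒ r6c1=5.
Step 16. [r5c6∈{2}] r5c6 is down to just 2 ⇒ r5c6=2.
Step 17. [r2c5∈{1}] nothing but 1 survives at r2c5 ⇒ r2c5=1.

Answer: 1 3 5 2 4 6 / 2 4 6 5 1 3 / 4 2 1 6 3 5 / 6 5 3 4 2 1 / 3 6 4 1 5 2 / 5 1 2 3 6 4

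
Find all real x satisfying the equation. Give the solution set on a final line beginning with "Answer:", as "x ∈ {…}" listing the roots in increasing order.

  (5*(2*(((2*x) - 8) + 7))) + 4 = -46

Step 1. [(5*(2*(((2*x) - 8) + 7))) + 4 = -46] +4 is outermost — subtract 4 both sides, so sub: 5*(2*(((2*x) - 8) + 7)) = -50.
Step 2. [5*(2*(((2*x) - 8) + 7)) = -50] LHS = 5·(…); ÷5 both sides ⇒ div: 2*(((2*x) - 8) + 7) = -10.
Step 3. [2*(((2*x) - 8) + 7) = -10] divide by the outer 2, so div: ((2*x) - 8) + 7 = -5.
Step 4. [((2*x) - 8) + 7 = -5] peel the +7: subtract 7 from each side ⇒ sub: (2*x) - 8 = -12.
Step 5. [(2*x) - 8 = -12] 2 | LHS and 2 | -12: pull 2 out. So factor: x - 4 = -6.
Step 6. [x - 4 = -6] -4 is outermost — add 4 both sides. So sub: x = -2.

Answer: x ∈ {-2}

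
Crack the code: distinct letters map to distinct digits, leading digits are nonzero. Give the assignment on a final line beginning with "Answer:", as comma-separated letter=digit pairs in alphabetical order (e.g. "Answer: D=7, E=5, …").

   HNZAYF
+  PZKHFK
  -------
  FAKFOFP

Step 1. [col 1: F + K ≡ P (mod 10)] column 1 (F + K ≡ P (mod 10), carry-in 0) doesn't pin F yet; pick F=1 and continue, so F=1.
Step 2. [col 1: F + K ≡ P (mod 10)] K=8 is one option consistent with column 1 (F + K ≡ P (mod 10), carry-in 0) — take it. So K=8.
Step 3. [col 1: F + K ≡ P (mod 10)] from column 1 (F=1, K=8, carry-in 0, digits 1,8 already taken and all letters distinct): P must equal 9 ⇒ P=9.
Step 4. [col 2: Y + F ≡ F (mod 10)] column 2: given F=1, carry-in 0, and digits 1,8,9 already taken and all letters distinct, Y+F≡F (mod 10) forces Y=0, so Y=0.
Step 5. [col 3: A + H ≡ O (mod 10)] O=3 is one option consistent with column 3 (A + H ≡ O (mod 10), carry-in 0) — take it ⇒ O=3.
Step 6. [col 3: A + H ≡ O (mod 10)] several values work for A in column 3 (A + H ≡ O (mod 10), carry-in 0); try A=6 ⇒ A=6.
Step 7. [col 3: A + H ≡ O (mod 10)] in column 3 we have A+H≡O with carry-in 0; given A=6, O=3 and digits 0,1,3,6,8,9 already taken and all letters distinct, that pins H to 7. So H=7.
Step 8. [col 4: Z + K ≡ F (mod 10)] column 4 reads Z+K+carry(1)=F with K=8, F=1; with digits 0,1,3,6,7,8,9 already taken and all letters distinct, the only value for Z is 2. So Z=2.
Step 9. [col 5: N + Z ≡ K (mod 10)] from column 5 (Z=2, K=8, carry-in 1, digits 0,1,2,3,6,7,8,9 already taken and all letters distinct): N must equal 5 ⇒ N=5.

Answer: A=6, F=1, H=7, K=8, N=5, O=3, P=9, Y=0, Z=2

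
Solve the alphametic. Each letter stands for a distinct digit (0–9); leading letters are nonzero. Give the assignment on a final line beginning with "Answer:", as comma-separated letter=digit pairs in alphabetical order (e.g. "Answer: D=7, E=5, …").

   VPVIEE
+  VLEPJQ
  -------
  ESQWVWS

Step 1. [col 1: E + Q ≡ S (mod 10)] several values work for S in column 1 (E + Q ≡ S (mod 10), carry-in 0); try S=0. So S=0.
Step 2. [col 1: E + Q ≡ S (mod 10)] column 1 (E + Q ≡ S (mod 10), carry-in 0) doesn't pin Q yet; pick Q=9 and continue, so Q=9.
Step 3. [col 1: E + Q ≡ S (mod 10)] in column 1 we have E+Q≡S with carry-in 0; given Q=9, S=0 and digits 0,9 already taken and all letters distinct, that pins E to 1, so E=1.
Step 4. [col 2: E + J ≡ W (mod 10)] W=6 is one option consistent with column 2 (E + J ≡ W (mod 10), carry-in 1) — take it. So W=6.
Step 5. [col 2: E + J ≡ W (mod 10)] column 2: given E=1, W=6, carry-in 1, and digits 0,1,6,9 already taken and all letters distinct, E+J≡W (mod 10) forces J=4, so J=4.
Step 6. [col 3: I + P ≡ V (mod 10)] no forcing yet in column 3 (carry-in 0); P=2 is free and consistent — try it. So P=2.
Step 7. [col 3: I + P ≡ V (mod 10)] no forcing yet in column 3 (carry-in 0); V=5 is free and consistent — try it, so V=5.
Step 8. [col 3: I + P ≡ V (mod 10)] in column 3 we have I+P≡V with carry-in 0; given P=2, V=5 and digits 0,1,2,4,5,6,9 already taken and all letters distinct, that pins I to 3. So I=3.
Step 9. [col 5: P + L ≡ Q (mod 10)] in column 5 we have P+L≡Q with carry-in 0; given P=2, Q=9 and digits 0,1,2,3,4,5,6,9 already taken and all letters distinct, that pins L to 7. So L=7.

Answer: E=1, I=3, J=4, L=7, P=2, Q=9, S=0, V=5, W=6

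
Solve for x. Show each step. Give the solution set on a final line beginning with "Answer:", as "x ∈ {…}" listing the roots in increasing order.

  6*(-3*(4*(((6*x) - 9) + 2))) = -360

Step 1. [6*(-3*(4*(((6*x) - 9) + 2))) = -360] leading coefficient 6: divide by 6. So div: -3*(4*(((6*x) - 9) + 2)) = -60.
Step 2. [-3*(4*(((6*x) - 9) + 2)) = -60] divide by the outer -3, so div: 4*(((6*x) - 9) + 2) = 20.
Step 3. [4*(((6*x) - 9) + 2) = 20] 4 out front; divide by 4. So div: ((6*x) - 9) + 2 = 5.
Step 4. [((6*x) - 9) + 2 = 5] +2 is outermost — subtract 2 both sides, so sub: (6*x) - 9 = 3.
Step 5. [(6*x) - 9 = 3] add 9: x sits inside (… - 9). So sub: 6*x = 12.
Step 6. [6*x = 12] leading coefficient 6: divide by 6, so div: x = 2.

Answer: x ∈ {2}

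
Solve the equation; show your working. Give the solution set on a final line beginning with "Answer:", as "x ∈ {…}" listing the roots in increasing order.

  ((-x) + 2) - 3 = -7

Step 1. [((-x) + 2) - 3 = -7] -3 is outermost — add 3 both sides. So sub: (-x) + 2 = -4.
Step 2. [(-x) + 2 = -4] +2 is outermost — subtract 2 both sides. So sub: -x = -6.
Step 3. [-x = -6] LHS negated; negate both sides ⇒ neg: x = 6.

Answer: x ∈ {6}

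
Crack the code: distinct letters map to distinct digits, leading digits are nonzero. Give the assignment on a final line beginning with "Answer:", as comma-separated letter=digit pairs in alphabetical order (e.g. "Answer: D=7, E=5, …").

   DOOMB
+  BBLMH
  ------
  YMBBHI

Step 1. [col 1: B + H ≡ I (mod 10)] column 1 (B + H ≡ I (mod 10), carry-in 0) doesn't pin I yet; pick I=2 and continue, so I=2.
Step 2. [col 1: B + H ≡ I (mod 10)] column 1 (B + H ≡ I (mod 10), carry-in 0) doesn't pin H yet; pick H=3 and continue, so H=3.
Step 3. [col 1: B + H ≡ I (mod 10)] in column 1 we have B+H≡I with carry-in 0; given H=3, I=2 and digits 2,3 already taken and all letters distinct, that pins B to 9, so B=9.
Step 4. [col 2: M + M ≡ H (mod 10)] column 2 (M + M ≡ H (mod 10), carry-in 1) doesn't pin M yet; pick M=6 and continue ⇒ M=6.
Step 5. [col 3: O + L ≡ B (mod 10)] no forcing yet in column 3 (carry-in 1); L=8 is free and consistent — try it ⇒ L=8.
Step 6. [Y] adding two 5-digit numbers gives at most 5+1 digits, and here it does — Y is that final carry and must be 1 ⇒ Y=1.
Step 7. [col 3: O + L ≡ B (mod 10)] column 3 reads O+L+carry(1)=B with L=8, B=9; with digits 1,2,3,6,8,9 already taken and all letters distinct, the only value for O is 0, so O=0.
Step 8. [col 5: D + B ≡ M (mod 10)] column 5: given B=9, M=6, carry-in 0, and digits 0,1,2,3,6,8,9 already taken and all letters distinct, D+B≡M (mod 10) forces D=7 ⇒ D=7.

Answer: B=9, D=7, H=3, I=2, L=8, M=6, O=0, Y=1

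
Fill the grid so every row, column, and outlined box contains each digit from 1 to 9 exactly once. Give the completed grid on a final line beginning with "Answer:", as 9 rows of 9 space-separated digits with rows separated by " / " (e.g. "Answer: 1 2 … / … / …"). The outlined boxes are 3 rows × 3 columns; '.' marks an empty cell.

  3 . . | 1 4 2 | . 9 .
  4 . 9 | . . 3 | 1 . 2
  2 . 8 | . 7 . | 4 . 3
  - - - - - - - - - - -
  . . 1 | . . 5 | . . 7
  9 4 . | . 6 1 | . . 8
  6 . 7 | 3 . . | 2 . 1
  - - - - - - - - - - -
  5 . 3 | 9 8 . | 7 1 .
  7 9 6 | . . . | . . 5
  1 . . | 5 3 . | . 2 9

Step 1. [r1c3∈{5}] only 5 remains possible at r1c3. So r1c3=5.
Step 2. [r8c6∈{4}] r8c6 has the single candidate 4. So r8c6=4.
Step 3. [r1c9∈{6}] r1c9 is down to just 6, so r1c9=6.
Step 4. [r4c2∈{2,3,8}] in col 2, 3 fits only at r4c2. So r4c2=3.
Step 5. [r9c7∈{6,8}] 6 has one home in box 9: r9c7, so r9c7=6.
Step 6. [r3c8∈{5}] r3c8 is down to just 5, so r3c8=5.
Step 7. [r8c4∈{2}] only 2 remains possible at r8c4 ⇒ r8c4=2.
Step 8. [r6c6∈{8,9}] in col 6, 8 fits only at r6c6 ⇒ r6c6=8.
Step 9. [r3c4∈{6}] r3c4 has the single candidate 6. So r3c4=6.
Step 10. [r1c7∈{8}] r1c7 is down to just 8. So r1c7=8.
Step 11. [r8c7∈{3}] nothing but 3 survives at r8c7. So r8c7=3.
Step 12. [r4c4∈{4}] r4c4 is down to just 4. So r4c4=4.
Step 13. [r2c8∈{7}] r2c8 is down to just 7. So r2c8=7.
Step 14. [r4c7∈{9}] r4c7's peers cover all but 9. So r4c7=9.
Step 15. [r8c8∈{8}] r8c8 is down to just 8, so r8c8=8.
Step 16. [r9c6∈{7}] r9c6 has the single candidate 7. So r9c6=7.
Step 17. [r5c4∈{7}] only 7 remains possible at r5c4. So r5c4=7.
Step 18. [r2c4∈{8}] only 8 remains possible at r2c4. So r2c4=8.
Step 19. [r1c2∈{7}] nothing but 7 survives at r1c2 ⇒ r1c2=7.
Step 20. [r5c3∈{2}] r5c3 has the single candidate 2. So r5c3=2.
Step 21. [r2c5∈{5}] nothing but 5 survives at r2c5, so r2c5=5.
Step 22. [r8c5∈{1}] r8c5 has the single candidate 1 ⇒ r8c5=1.
Step 23. [r5c8∈{3}] r5c8 has the single candidate 3, so r5c8=3.
Step 24. [r9c2∈{8}] nothing but 8 survives at r9c2, so r9c2=8.
Step 25. [r6c2∈{5}] r6c2 is down to just 5, so r6c2=5.
Step 26. [r3c6∈{9}] nothing but 9 survives at r3c6 ⇒ r3c6=9.
Step 27. [r4c5∈{2}] r4c5's peers cover all but 2, so r4c5=2.
Step 28. [r7c2∈{2}] r7c2's peers cover all but 2. So r7c2=2.
Step 29. [r7c6∈{6}] nothing but 6 survives at r7c6. So r7c6=6.
Step 30. [r3c2∈{1}] r3c2 has the single candidate 1 ⇒ r3c2=1.
Step 31. [r9c3∈{4}] r9c3 is down to just 4. So r9c3=4.
Step 32. [r4c1∈{8}] nothing but 8 survives at r4c1, so r4c1=8.
Step 33. [r6c8∈{4}] only 4 remains possible at r6c8. So r6c8=4.
Step 34. [r6c5∈{9}] r6c5 is down to just 9 ⇒ r6c5=9.
Step 35. [r7c9∈{4}] r7c9 is down to just 4. So r7c9=4.
Step 36. [r2c2∈{6}] r2c2 has the single candidate 6, so r2c2=6.
Step 37. [r4c8∈{6}] r4c8 has the single candidate 6. So r4c8=6.
Step 38. [r5c7∈{5}] only 5 remains possible at r5c7, so r5c7=5.

Answer: 3 7 5 1 4 2 8 9 6 / 4 6 9 8 5 3 1 7 2 / 2 1 8 6 7 9 4 5 3 / 8 3 1 4 2 5 9 6 7 / 9 4 2 7 6 1 5 3 8 / 6 5 7 3 9 8 2 4 1 / 5 2 3 9 8 6 7 1 4 / 7 9 6 2 1 4 3 8 5 / 1 8 4 5 3 7 6 2 9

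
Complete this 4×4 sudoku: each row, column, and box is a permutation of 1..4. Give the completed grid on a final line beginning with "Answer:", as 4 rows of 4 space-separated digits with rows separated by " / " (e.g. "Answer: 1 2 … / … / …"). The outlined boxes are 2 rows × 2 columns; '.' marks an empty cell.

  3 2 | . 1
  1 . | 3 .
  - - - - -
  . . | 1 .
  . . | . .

Step 1. [r4c3∈{2,4}] col 3 places 2 nowhere but r4c3. So r4c3=2.
Step 2. [r4c1∈{4}] only 4 remains possible at r4c1 ⇒ r4c1=4.
Step 3. [r3c4∈{3,4}] 4 has one home in row 3: r3c4, so r3c4=4.
Step 4. [r4c4∈{3}] r4c4 has the single candidate 3 ⇒ r4c4=3.
Step 5. [r2c4∈{2}] nothing but 2 survives at r2c4. So r2c4=2.
Step 6. [r4c2∈{1}] nothing but 1 survives at r4c2 ⇒ r4c2=1.
Step 7. [r3c2∈{3}] r3c2's peers cover all but 3. So r3c2=3.
Step 8. [r2c2∈{4}] only 4 remains possible at r2c2, so r2c2=4.
Step 9. [r1c3∈{4}] only 4 remains possible at r1c3 ⇒ r1c3=4.
Step 10. [r3c1∈{2}] nothing but 2 survives at r3c1, so r3c1=2.

Answer: 3 2 4 1 / 1 4 3 2 / 2 3 1 4 / 4 1 2 3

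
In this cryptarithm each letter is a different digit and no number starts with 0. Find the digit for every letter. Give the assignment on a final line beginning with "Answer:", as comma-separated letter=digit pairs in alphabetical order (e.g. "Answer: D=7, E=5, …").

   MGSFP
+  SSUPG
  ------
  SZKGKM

Step 1. [col 1: P + G ≡ M (mod 10)] several values work for P in column 1 (P + G ≡ M (mod 10), carry-in 0); try P=3, so P=3.
Step 2. [S] adding two 5-digit numbers gives at most 5+1 digits, and here it does — S is that final carry and must be 1 ⇒ S=1.
Step 3. [col 1: P + G ≡ M (mod 10)] no forcing yet in column 1 (carry-in 0); G=6 is free and consistent — try it. So G=6.
Step 4. [col 1: P + G ≡ M (mod 10)] in column 1 we have P+G≡M with carry-in 0; given P=3, G=6 and digits 1,3,6 already taken and all letters distinct, that pins M to 9 ⇒ M=9.
Step 5. [col 2: F + P ≡ K (mod 10)] F=4 is one option consistent with column 2 (F + P ≡ K (mod 10), carry-in 0) — take it. So F=4.
Step 6. [col 2: F + P ≡ K (mod 10)] from column 2 (F=4, P=3, carry-in 0, digits 1,3,4,6,9 already taken and all letters distinct): K must equal 7, so K=7.
Step 7. [col 3: S + U ≡ G (mod 10)] from column 3 (S=1, G=6, carry-in 0, digits 1,3,4,6,7,9 already taken and all letters distinct): U must equal 5 ⇒ U=5.
Step 8. [col 5: M + S ≡ Z (mod 10)] column 5 reads M+S+carry(0)=Z with M=9, S=1; with digits 1,3,4,5,6,7,9 already taken and all letters distinct, the only value for Z is 0 ⇒ Z=0.

Answer: F=4, G=6, K=7, M=9, P=3, S=1, U=5, Z=0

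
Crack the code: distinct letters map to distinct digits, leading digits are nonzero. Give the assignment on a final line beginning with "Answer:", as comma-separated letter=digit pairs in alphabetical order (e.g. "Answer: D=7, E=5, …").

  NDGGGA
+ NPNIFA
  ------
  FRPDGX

Step 1. [col 1: A + A ≡ X (mod 10)] no forcing yet in column 1 (carry-in 0); A=8 is free and consistent — try it. So A=8.
Step 2. [col 1: A + A ≡ X (mod 10)] column 1 reads A+A+carry(0)=X with A=8; with digits 8 already taken and all letters distinct, the only value for X is 6. So X=6.
Step 3. [col 2: G + F ≡ G (mod 10)] from column 2 (nothing yet, carry-in 1, digits 6,8 already taken and all letters distinct): F must equal 9 ⇒ F=9.
Step 4. [col 2: G + F ≡ G (mod 10)] no forcing yet in column 2 (carry-in 1); G=3 is free and consistent — try it, so G=3.
Step 5. [col 3: G + I ≡ D (mod 10)] column 3 (G + I ≡ D (mod 10), carry-in 1) doesn't pin I yet; pick I=1 and continue. So I=1.
Step 6. [col 3: G + I ≡ D (mod 10)] in column 3 we have G+I≡D with carry-in 1; given G=3, I=1 and digits 1,3,6,8,9 already taken and all letters distinct, that pins D to 5. So D=5.
Step 7. [col 4: G + N ≡ P (mod 10)] no forcing yet in column 4 (carry-in 0); N=4 is free and consistent — try it, so N=4.
Step 8. [col 4: G + N ≡ P (mod 10)] column 4 reads G+N+carry(0)=P with G=3, N=4; with digits 1,3,4,5,6,8,9 already taken and all letters distinct, the only value for P is 7 ⇒ P=7.
Step 9. [col 5: D + P ≡ R (mod 10)] column 5 reads D+P+carry(0)=R with D=5, P=7; with digits 1,3,4,5,6,7,8,9 already taken and all letters distinct, the only value for R is 2. So R=2.

Answer: A=8, D=5, F=9, G=3, I=1, N=4, P=7, R=2, X=6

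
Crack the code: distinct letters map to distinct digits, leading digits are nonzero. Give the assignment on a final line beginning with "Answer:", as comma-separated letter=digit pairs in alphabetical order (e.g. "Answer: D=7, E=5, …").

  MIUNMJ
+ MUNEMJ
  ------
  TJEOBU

Step 1. [col 1: J + J ≡ U (mod 10)] column 1 (J + J ≡ U (mod 10), carry-in 0) doesn't pin J yet; pick J=9 and continue. So J=9.
Step 2. [col 1: J + J ≡ U (mod 10)] column 1: given J=9, carry-in 0, and digits 9 already taken and all letters distinct, J+J≡U (mod 10) forces U=8, so U=8.
Step 3. [col 2: M + M ≡ B (mod 10)] no forcing yet in column 2 (carry-in 1); B=5 is free and consistent — try it ⇒ B=5.
Step 4. [col 2: M + M ≡ B (mod 10)] M=2 is one option consistent with column 2 (M + M ≡ B (mod 10), carry-in 1) — take it. So M=2.
Step 5. [col 3: N + E ≡ O (mod 10)] column 3 (N + E ≡ O (mod 10), carry-in 0) doesn't pin O yet; pick O=3 and continue. So O=3.
Step 6. [col 3: N + E ≡ O (mod 10)] several values work for N in column 3 (N + E ≡ O (mod 10), carry-in 0); try N=7, so N=7.
Step 7. [col 3: N + E ≡ O (mod 10)] in column 3 we have N+E≡O with carry-in 0; given N=7, O=3 and digits 2,3,5,7,8,9 already taken and all letters distinct, that pins E to 6. So E=6.
Step 8. [col 5: I + U ≡ J (mod 10)] from column 5 (U=8, J=9, carry-in 1, digits 2,3,5,6,7,8,9 already taken and all letters distinct): I must equal 0 ⇒ I=0.
Step 9. [col 6: M + M ≡ T (mod 10)] from column 6 (M=2, carry-in 0, digits 0,2,3,5,6,7,8,9 already taken and all letters distinct): T must equal 4 ⇒ T=4.

Answer: B=5, E=6, I=0, J=9, M=2, N=7, O=3, T=4, U=8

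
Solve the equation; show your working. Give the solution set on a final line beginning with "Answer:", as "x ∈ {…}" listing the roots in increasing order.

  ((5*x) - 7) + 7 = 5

Step 1. [((5*x) - 7) + 7 = 5] peel the +7: subtract 7 from each side ⇒ sub: (5*x) - 7 = -2.
Step 2. [(5*x) - 7 = -2] 7 comes off first (add 7). So sub: 5*x = 5.
Step 3. [5*x = 5] divide by the outer 5, so div: x = 1.

Answer: x ∈ {1}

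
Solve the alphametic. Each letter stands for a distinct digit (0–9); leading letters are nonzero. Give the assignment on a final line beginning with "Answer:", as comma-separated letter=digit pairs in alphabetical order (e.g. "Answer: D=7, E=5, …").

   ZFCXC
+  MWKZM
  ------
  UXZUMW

Step 1. [U] the sum has 6 digits but both addends have 5; that extra leading digit U is the final carry, namely 1, so U=1.
Step 2. [col 1: C + M ≡ W (mod 10)] W=7 is one option consistent with column 1 (C + M ≡ W (mod 10), carry-in 0) — take it ⇒ W=7.
Step 3. [col 1: C + M ≡ W (mod 10)] M=8 is one option consistent with column 1 (C + M ≡ W (mod 10), carry-in 0) — take it ⇒ M=8.
Step 4. [col 1: C + M ≡ W (mod 10)] column 1 reads C+M+carry(0)=W with M=8, W=7; with digits 1,7,8 already taken and all letters distinct, the only value for C is 9 ⇒ C=9.
Step 5. [col 2: X + Z ≡ M (mod 10)] several values work for X in column 2 (X + Z ≡ M (mod 10), carry-in 1); try X=3 ⇒ X=3.
Step 6. [col 2: X + Z ≡ M (mod 10)] in column 2 we have X+Z≡M with carry-in 1; given X=3, M=8 and digits 1,3,7,8,9 already taken and all letters distinct, that pins Z to 4, so Z=4.
Step 7. [col 3: C + K ≡ U (mod 10)] from column 3 (C=9, U=1, carry-in 0, digits 1,3,4,7,8,9 already taken and all letters distinct): K must equal 2, so K=2.
Step 8. [col 4: F + W ≡ Z (mod 10)] from column 4 (W=7, Z=4, carry-in 1, digits 1,2,3,4,7,8,9 already taken and all letters distinct): F must equal 6, so F=6.

Answer: C=9, F=6, K=2, M=8, U=1, W=7, X=3, Z=4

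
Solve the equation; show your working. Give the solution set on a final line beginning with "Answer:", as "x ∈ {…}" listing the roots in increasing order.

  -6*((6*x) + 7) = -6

Step 1. [-6*((6*x) + 7) = -6] -6·(inner) — divide through by -6, so div: (6*x) + 7 = 1.
Step 2. [(6*x) + 7 = 1] +7 is outermost — subtract 7 both sides ⇒ sub: 6*x = -6.
Step 3. [6*x = -6] 6 out front; divide by 6. So div: x = -1.

Answer: x ∈ {-1}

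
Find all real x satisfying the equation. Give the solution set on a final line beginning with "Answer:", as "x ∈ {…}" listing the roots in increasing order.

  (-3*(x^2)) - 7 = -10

Step 1. [(-3*(x^2)) - 7 = -10] the outer -7 inverts by adding 7, so sub: -3*(x^2) = -3.
Step 2. [-3*(x^2) = -3] -3 out front; divide by -3 ⇒ div: x^2 = 1.
Step 3. [x^2 = 1] √ both sides: 1 ≥ 0 gives two branches, so sqrt: x = 1 or -1.

Answer: x ∈ {-1, 1}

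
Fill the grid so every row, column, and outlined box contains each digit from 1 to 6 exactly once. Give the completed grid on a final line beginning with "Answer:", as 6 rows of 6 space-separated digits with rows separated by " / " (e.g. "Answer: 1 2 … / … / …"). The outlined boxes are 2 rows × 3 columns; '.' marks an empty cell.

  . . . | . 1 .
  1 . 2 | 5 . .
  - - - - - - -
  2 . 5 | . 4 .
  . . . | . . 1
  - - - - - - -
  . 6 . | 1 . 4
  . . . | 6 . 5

Step 1. [r5c3∈{3}] nothing but 3 survives at r5c3. So r5c3=3.
Step 2. [r2c2∈{3,4}] in row 2, 4 fits only at r2c2 ⇒ r2c2=4.
Step 3. [r4c2∈{3}] r4c2 has the single candidate 3, so r4c2=3.
Step 4. [r1c1∈{3,5,6}] in col 1, 3 fits only at r1c1 ⇒ r1c1=3.
Step 5. [r3c6∈{3,6}] in row 3, 6 fits only at r3c6. So r3c6=6.
Step 6. [r6c5∈{2,3}] r6c5 is the only open cell in row 6 admitting 3. So r6c5=3.
Step 7. [r6c1∈{4}] r6c1's peers cover all but 4 ⇒ r6c1=4.
Step 8. [r4c4∈{2}] only 2 remains possible at r4c4, so r4c4=2.
Step 9. [r6c3∈{1}] r6c3 is down to just 1, so r6c3=1.
Step 10. [r4c1∈{6}] r4c1 is down to just 6, so r4c1=6.
Step 11. [r1c4∈{4}] r1c4's peers cover all but 4. So r1c4=4.
Step 12. [r4c5∈{5}] r4c5 has the single candidate 5, so r4c5=5.
Step 13. [r5c5∈{2}] r5c5's peers cover all but 2. So r5c5=2.
Step 14. [r2c5∈{6}] nothing but 6 survives at r2c5, so r2c5=6.
Step 15. [r5c1∈{5}] nothing but 5 survives at r5c1, so r5c1=5.
Step 16. [r6c2∈{2}] r6c2 has the single candidate 2 ⇒ r6c2=2.
Step 17. [r1c6∈{2}] r1c6 has the single candidate 2. So r1c6=2.
Step 18. [r1c3∈{6}] r1c3 is down to just 6, so r1c3=6.
Step 19. [r1c2∈{5}] r1c2 has the single candidate 5. So r1c2=5.
Step 20. [r3c2∈{1}] r3c2 has the single candidate 1, so r3c2=1.
Step 21. [r3c4∈{3}] r3c4's peers cover all but 3 ⇒ r3c4=3.
Step 22. [r2c6∈{3}] only 3 remains possible at r2c6, so r2c6=3.
Step 23. [r4c3∈{4}] only 4 remains possible at r4c3, so r4c3=4.

Answer: 3 5 6 4 1 2 / 1 4 2 5 6 3 / 2 1 5 3 4 6 / 6 3 4 2 5 1 / 5 6 3 1 2 4 / 4 2 1 6 3 5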